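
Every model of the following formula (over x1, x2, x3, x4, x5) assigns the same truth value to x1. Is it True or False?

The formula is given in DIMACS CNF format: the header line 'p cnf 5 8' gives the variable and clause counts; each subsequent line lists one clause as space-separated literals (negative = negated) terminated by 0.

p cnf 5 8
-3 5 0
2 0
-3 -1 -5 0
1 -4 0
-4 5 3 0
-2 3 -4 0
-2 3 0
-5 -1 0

Suppose x1 = True.
(x2) alone gives x2 = True.
(x3) alone gives x3 = True.
(x5) alone gives x5 = True.
That conflicts with the unit clause (¬x5).
So every satisfying assignment has x1 = False.

False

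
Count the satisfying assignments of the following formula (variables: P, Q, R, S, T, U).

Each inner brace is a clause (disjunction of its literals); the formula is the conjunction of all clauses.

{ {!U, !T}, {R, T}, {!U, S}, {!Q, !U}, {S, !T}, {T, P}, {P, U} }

There are 2^6 = 64 truth assignments over (P, Q, R, S, T, U).
Split on T. With T = true, the clauses containing T are satisfied and !T drops from the rest; 4 of the 2^5 = 32 assignments to the other variables satisfy what remains.
With T = false, by the same count on the reduced clause set, 5 assignments work.
Total: 4 + 5 = 9.

9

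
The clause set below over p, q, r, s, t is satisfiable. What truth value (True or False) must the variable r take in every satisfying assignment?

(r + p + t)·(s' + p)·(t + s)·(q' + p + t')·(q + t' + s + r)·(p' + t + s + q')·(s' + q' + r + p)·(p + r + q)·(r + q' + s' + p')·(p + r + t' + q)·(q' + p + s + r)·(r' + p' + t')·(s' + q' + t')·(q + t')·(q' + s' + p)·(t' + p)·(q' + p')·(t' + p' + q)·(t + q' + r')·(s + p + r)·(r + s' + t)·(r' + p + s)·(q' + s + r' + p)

Suppose r = 0.
Branch on p: set p = 1.
(q') alone gives q = 0.
(t') alone gives t = 0.
(s) alone gives s = 1.
Now (s') is unsatisfied and unit — conflict.
Undo p and try p = 0.
(t) alone gives t = 1.
Now (t') is unsatisfied and unit — conflict.
Neither p = 1 nor p = 0 works.
So every satisfying assignment has r = True.

True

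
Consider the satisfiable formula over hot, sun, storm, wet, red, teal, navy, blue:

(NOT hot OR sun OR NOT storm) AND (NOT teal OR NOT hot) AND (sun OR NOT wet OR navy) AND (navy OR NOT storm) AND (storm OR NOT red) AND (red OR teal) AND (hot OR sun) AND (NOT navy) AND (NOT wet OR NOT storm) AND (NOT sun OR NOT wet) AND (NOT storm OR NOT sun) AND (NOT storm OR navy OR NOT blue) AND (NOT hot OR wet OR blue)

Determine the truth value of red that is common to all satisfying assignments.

False

Suppose red = true.
Unit clause (storm) forces storm = true.
Unit clause (navy) forces navy = true.
But (NOT navy) is also a unit clause — contradiction.
So every satisfying assignment has red = False.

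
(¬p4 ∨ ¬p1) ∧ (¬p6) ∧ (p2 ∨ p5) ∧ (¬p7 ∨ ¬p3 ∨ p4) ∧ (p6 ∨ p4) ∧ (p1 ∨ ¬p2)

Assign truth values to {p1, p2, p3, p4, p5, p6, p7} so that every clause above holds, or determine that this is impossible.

(¬p6) alone gives p6 = False.
(p4) alone gives p4 = True.
(¬p1) alone gives p1 = False.
(¬p2) alone gives p2 = False.
(p5) alone gives p5 = True.
No clause remains; p3, p7 are free.

p1=False, p2=False, p3=True, p4=True, p5=True, p6=False, p7=False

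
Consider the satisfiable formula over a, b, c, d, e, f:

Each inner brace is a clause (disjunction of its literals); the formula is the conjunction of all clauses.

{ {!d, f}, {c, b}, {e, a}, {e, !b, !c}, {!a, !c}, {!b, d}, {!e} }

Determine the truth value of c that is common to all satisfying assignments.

False

Suppose c = true.
From the singleton clause (!a), a = false.
From the singleton clause (e), e = true.
Now (!e) is unsatisfied and unit — conflict.
So every satisfying assignment has c = False.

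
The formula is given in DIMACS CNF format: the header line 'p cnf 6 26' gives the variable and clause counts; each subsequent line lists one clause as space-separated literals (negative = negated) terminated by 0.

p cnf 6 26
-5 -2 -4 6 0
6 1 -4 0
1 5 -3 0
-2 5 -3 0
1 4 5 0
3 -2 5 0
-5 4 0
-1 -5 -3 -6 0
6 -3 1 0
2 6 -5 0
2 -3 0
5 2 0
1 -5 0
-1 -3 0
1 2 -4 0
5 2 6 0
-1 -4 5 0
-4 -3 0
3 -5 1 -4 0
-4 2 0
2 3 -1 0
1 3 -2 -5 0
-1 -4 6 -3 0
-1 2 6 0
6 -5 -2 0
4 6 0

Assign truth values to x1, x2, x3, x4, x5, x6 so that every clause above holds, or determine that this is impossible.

Case x5 = True:
(x4) alone gives x4 = True.
(x1) alone gives x1 = True.
(¬x3) alone gives x3 = False.
(x2) alone gives x2 = True.
(x6) alone gives x6 = True.
Every clause now holds.

x1 ↦ True, x2 ↦ True, x3 ↦ False, x4 ↦ True, x5 ↦ True, x6 ↦ True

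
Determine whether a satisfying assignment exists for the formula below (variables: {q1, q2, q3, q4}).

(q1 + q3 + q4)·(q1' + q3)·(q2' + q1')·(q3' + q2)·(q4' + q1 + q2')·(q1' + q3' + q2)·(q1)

From the singleton clause (q1), q1 = 1.
From the singleton clause (q3), q3 = 1.
From the singleton clause (q2'), q2 = 0.
But (q2) is also a unit clause — contradiction.
No assignment satisfies every clause.

No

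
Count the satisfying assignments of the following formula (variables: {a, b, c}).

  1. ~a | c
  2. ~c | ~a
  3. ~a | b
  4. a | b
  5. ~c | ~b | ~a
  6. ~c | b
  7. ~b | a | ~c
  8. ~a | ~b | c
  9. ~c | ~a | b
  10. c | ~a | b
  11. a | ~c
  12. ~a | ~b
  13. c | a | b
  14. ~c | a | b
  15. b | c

1

There are 2^3 = 8 truth assignments over (a, b, c).
Check each against the 15 clauses (columns in the order a, b, c):
  F F F  ✗ fails (a | b)
  F F T  ✗ fails (a | b)
  F T F  ✓ satisfies all
  F T T  ✗ fails (~b | a | ~c)
  T F F  ✗ fails (~a | c)
  T F T  ✗ fails (~c | ~a)
  T T F  ✗ fails (~a | c)
  T T T  ✗ fails (~c | ~a)
1 of the 8 rows is a model.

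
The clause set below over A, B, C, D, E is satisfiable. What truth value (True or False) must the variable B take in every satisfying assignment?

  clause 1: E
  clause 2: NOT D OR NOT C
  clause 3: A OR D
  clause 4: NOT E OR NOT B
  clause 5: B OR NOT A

False

Suppose B = true.
(E) alone gives E = true.
That conflicts with the unit clause (NOT E).
So every satisfying assignment has B = False.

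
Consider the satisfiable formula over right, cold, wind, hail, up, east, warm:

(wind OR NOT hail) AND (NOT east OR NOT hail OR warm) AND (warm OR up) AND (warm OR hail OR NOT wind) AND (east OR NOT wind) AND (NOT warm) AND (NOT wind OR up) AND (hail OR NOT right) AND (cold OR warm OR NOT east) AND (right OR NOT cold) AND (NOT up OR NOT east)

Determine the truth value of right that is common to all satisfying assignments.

Suppose right = true.
From the singleton clause (NOT warm), warm = false.
From the singleton clause (up), up = true.
From the singleton clause (hail), hail = true.
From the singleton clause (wind), wind = true.
From the singleton clause (NOT east), east = false.
But (east) is also a unit clause — contradiction.
So every satisfying assignment has right = False.

False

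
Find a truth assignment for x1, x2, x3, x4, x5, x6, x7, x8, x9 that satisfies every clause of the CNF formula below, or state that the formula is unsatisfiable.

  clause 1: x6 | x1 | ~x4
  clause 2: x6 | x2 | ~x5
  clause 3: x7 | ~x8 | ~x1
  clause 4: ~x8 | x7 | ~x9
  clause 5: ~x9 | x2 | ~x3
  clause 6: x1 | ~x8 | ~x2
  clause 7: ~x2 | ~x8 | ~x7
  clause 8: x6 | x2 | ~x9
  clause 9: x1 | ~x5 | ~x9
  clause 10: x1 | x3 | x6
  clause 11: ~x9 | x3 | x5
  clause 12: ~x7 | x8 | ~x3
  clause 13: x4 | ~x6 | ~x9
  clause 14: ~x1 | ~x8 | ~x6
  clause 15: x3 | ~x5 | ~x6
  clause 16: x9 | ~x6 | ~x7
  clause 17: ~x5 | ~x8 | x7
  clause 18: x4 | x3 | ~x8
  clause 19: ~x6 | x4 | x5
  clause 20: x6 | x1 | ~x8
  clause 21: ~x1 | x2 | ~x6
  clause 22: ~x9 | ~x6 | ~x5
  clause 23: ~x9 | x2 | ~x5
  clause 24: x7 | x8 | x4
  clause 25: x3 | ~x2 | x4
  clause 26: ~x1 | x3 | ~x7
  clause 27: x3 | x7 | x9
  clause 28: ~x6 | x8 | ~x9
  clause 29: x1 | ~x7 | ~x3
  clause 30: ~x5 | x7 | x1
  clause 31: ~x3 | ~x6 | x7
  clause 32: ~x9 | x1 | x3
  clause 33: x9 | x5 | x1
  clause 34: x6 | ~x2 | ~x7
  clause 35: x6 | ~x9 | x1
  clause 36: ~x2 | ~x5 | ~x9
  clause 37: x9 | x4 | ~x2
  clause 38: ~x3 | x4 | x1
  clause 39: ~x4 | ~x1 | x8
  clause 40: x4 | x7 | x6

Suppose x6 = 0.
Suppose x1 = 1.
Suppose x2 = 0.
From the singleton clause (~x5), x5 = 0.
From the singleton clause (~x9), x9 = 0.
Suppose x7 = 1.
From the singleton clause (x3), x3 = 1.
From the singleton clause (x8), x8 = 1.
All clauses hold; x4 can take either value.

x1=1,  x2=0,  x3=1,  x4=0,  x5=0,  x6=0,  x7=1,  x8=1,  x9=0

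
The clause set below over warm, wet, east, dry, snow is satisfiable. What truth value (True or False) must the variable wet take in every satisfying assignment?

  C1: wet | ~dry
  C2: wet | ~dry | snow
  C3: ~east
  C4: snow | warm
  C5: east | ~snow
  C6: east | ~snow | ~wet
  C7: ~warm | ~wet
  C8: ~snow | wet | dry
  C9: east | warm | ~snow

False

Suppose wet = 1.
From the singleton clause (~east), east = 0.
From the singleton clause (~snow), snow = 0.
From the singleton clause (warm), warm = 1.
That conflicts with the unit clause (~warm).
So every satisfying assignment has wet = False.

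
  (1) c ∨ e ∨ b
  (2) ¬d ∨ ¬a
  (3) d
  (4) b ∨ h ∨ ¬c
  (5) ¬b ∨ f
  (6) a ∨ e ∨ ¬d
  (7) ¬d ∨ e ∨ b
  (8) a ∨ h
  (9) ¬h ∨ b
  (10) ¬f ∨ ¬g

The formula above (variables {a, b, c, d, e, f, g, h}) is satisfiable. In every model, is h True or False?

True

Suppose h = False.
The clause (d) is unit, so d = True.
The clause (¬a) is unit, so a = False.
That conflicts with the unit clause (a).
So every satisfying assignment has h = True.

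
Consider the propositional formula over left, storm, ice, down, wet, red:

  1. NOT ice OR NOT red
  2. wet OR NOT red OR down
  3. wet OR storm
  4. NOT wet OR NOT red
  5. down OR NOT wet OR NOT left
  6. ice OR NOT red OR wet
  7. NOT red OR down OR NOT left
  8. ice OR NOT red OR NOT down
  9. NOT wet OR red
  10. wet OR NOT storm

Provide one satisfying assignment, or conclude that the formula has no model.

Suppose ice = false.
Suppose wet = true.
The clause (NOT red) is unit, so red = false.
Now (red) is unsatisfied and unit — conflict.
Undo wet and try wet = false.
The clause (storm) is unit, so storm = true.
Now (NOT storm) is unsatisfied and unit — conflict.
Neither wet = true nor wet = false works.
Undo ice and try ice = true.
The clause (NOT red) is unit, so red = false.
The clause (NOT wet) is unit, so wet = false.
The clause (storm) is unit, so storm = true.
Now (NOT storm) is unsatisfied and unit — conflict.
Neither ice = true nor ice = false works.

UNSATISFIABLE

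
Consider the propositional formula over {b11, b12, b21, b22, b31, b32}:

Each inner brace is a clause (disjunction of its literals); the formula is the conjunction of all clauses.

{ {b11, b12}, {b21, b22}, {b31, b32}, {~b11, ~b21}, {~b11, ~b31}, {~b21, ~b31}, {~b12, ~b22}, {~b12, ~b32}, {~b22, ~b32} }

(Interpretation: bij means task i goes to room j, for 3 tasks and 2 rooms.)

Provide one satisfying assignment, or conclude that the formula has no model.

UNSATISFIABLE

Try b11 = 1.
The clause (~b21) is unit, so b21 = 0.
The clause (b22) is unit, so b22 = 1.
The clause (~b31) is unit, so b31 = 0.
The clause (b32) is unit, so b32 = 1.
But (~b32) is also a unit clause — contradiction.
Backtrack on b11: now try b11 = 0.
The clause (b12) is unit, so b12 = 1.
The clause (~b22) is unit, so b22 = 0.
The clause (b21) is unit, so b21 = 1.
The clause (~b31) is unit, so b31 = 0.
The clause (b32) is unit, so b32 = 1.
But (~b32) is also a unit clause — contradiction.
Either choice for b11 ends in contradiction.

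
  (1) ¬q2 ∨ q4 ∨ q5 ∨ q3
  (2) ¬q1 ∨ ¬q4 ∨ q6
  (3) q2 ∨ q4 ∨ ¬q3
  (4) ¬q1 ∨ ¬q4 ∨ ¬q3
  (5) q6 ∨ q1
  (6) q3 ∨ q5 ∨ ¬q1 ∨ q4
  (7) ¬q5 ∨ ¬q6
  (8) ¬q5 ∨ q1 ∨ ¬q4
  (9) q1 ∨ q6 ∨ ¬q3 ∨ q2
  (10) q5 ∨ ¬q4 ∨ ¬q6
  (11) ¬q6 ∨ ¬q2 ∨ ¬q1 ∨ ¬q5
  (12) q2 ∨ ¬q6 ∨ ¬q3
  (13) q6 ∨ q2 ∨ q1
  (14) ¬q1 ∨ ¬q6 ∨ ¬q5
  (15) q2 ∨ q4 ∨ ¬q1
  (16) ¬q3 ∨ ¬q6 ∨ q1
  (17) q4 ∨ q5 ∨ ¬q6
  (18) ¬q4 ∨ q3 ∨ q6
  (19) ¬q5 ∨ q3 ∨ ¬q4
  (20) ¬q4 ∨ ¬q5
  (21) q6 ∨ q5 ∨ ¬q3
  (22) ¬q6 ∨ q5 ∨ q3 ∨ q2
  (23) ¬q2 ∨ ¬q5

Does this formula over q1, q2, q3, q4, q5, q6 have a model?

No

Try q6 = True.
From the singleton clause (¬q5), q5 = False.
From the singleton clause (¬q4), q4 = False.
Now (q4) is unsatisfied and unit — conflict.
Undo q6 and try q6 = False.
From the singleton clause (q1), q1 = True.
From the singleton clause (¬q4), q4 = False.
From the singleton clause (q2), q2 = True.
From the singleton clause (¬q5), q5 = False.
From the singleton clause (q3), q3 = True.
Now (¬q3) is unsatisfied and unit — conflict.
Both values of q6 lead to a conflict.
No assignment satisfies every clause.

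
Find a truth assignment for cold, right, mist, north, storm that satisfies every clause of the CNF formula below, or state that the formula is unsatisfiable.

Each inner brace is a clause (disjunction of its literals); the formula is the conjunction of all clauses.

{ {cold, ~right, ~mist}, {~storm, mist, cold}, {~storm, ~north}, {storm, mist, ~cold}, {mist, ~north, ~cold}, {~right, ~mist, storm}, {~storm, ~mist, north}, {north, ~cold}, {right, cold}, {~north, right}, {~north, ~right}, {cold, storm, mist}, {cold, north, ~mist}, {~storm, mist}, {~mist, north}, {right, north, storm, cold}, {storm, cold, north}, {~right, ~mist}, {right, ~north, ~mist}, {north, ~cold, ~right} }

UNSATISFIABLE

Suppose storm = 0.
Suppose mist = 1.
Unit clause (~right) forces right = 0.
Unit clause (cold) forces cold = 1.
Unit clause (north) forces north = 1.
But (~north) is also a unit clause — contradiction.
Undo mist and try mist = 0.
Unit clause (~cold) forces cold = 0.
But (cold) is also a unit clause — contradiction.
Neither mist = 1 nor mist = 0 works.
Undo storm and try storm = 1.
Unit clause (~north) forces north = 0.
Unit clause (~mist) forces mist = 0.
But (mist) is also a unit clause — contradiction.
Neither storm = 1 nor storm = 0 works.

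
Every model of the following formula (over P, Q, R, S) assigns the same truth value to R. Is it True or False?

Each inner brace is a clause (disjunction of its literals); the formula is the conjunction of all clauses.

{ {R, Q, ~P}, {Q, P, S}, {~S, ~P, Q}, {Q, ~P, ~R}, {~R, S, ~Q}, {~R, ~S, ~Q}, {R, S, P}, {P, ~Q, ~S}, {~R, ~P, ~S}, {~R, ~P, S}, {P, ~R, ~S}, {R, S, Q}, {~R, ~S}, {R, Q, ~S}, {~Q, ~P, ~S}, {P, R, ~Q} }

Suppose R = 1.
(~S) alone gives S = 0.
(~Q) alone gives Q = 0.
(P) alone gives P = 1.
But (~P) is also a unit clause — contradiction.
So every satisfying assignment has R = False.

False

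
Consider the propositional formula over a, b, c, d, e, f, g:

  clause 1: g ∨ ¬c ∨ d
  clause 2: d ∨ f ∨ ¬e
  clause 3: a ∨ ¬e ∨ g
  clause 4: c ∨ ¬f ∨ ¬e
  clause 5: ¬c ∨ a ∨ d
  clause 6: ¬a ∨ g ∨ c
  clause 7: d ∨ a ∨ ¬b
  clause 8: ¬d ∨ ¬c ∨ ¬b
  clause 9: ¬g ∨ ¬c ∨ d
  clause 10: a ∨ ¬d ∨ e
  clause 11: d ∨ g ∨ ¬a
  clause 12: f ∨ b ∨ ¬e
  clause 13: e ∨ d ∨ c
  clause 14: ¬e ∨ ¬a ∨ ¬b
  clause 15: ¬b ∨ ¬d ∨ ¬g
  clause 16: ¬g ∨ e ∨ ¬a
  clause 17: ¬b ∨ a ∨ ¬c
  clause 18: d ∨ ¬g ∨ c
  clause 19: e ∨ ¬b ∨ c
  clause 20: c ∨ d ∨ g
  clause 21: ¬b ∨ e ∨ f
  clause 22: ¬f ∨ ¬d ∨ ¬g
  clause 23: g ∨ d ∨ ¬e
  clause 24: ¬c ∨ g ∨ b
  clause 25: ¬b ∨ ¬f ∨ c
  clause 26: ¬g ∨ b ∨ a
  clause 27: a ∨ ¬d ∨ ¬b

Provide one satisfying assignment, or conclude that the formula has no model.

Suppose g = True.
Suppose c = False.
The clause (d) is unit, so d = True.
The clause (¬b) is unit, so b = False.
The clause (¬f) is unit, so f = False.
The clause (¬e) is unit, so e = False.
The clause (a) is unit, so a = True.
Now (¬a) is unsatisfied and unit — conflict.
So c must be the other value — set c = True.
The clause (d) is unit, so d = True.
The clause (¬b) is unit, so b = False.
The clause (¬f) is unit, so f = False.
The clause (¬e) is unit, so e = False.
The clause (a) is unit, so a = True.
Now (¬a) is unsatisfied and unit — conflict.
Either choice for c ends in contradiction.
So g must be the other value — set g = False.
Suppose c = False.
The clause (¬a) is unit, so a = False.
The clause (¬e) is unit, so e = False.
The clause (¬d) is unit, so d = False.
Now (d) is unsatisfied and unit — conflict.
So c must be the other value — set c = True.
The clause (d) is unit, so d = True.
The clause (¬b) is unit, so b = False.
Now (b) is unsatisfied and unit — conflict.
Either choice for c ends in contradiction.
Either choice for g ends in contradiction.

UNSATISFIABLE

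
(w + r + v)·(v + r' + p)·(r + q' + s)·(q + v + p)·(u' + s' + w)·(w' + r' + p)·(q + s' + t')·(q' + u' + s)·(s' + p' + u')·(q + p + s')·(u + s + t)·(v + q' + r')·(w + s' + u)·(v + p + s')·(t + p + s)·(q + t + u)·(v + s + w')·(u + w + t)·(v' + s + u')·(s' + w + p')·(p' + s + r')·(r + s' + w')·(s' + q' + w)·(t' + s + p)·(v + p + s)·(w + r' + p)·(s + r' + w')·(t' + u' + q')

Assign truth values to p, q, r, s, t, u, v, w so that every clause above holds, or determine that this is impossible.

Case w = 0:
Case r = 0:
The clause (v) is unit, so v = 1.
Case q = 0:
Case u = 0:
The clause (s') is unit, so s = 0.
The clause (t) is unit, so t = 1.
The clause (p) is unit, so p = 1.
Every clause now holds.

p=1; q=0; r=0; s=0; t=1; u=0; v=1; w=0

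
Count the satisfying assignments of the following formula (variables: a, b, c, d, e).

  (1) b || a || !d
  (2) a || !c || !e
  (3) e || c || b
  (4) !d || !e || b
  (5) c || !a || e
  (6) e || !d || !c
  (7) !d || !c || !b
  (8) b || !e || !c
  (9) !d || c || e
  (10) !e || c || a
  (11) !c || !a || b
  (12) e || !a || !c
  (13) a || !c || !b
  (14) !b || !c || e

There are 2^5 = 32 truth assignments over (a, b, c, d, e).
Split on d. With d = true, the clauses containing d are satisfied and !d drops from the rest; 1 of the 2^4 = 16 assignments to the other variables satisfy what remains.
With d = false, by the same count on the reduced clause set, 5 assignments work.
(One model: a=F, b=F, c=T, d=F, e=F.)
Total: 1 + 5 = 6.

6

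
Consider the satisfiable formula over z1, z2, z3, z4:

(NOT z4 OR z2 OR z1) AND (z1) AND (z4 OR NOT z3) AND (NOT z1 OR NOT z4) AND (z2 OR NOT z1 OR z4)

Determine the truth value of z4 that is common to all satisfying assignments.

Suppose z4 = true.
From the singleton clause (z1), z1 = true.
That conflicts with the unit clause (NOT z1).
So every satisfying assignment has z4 = False.

False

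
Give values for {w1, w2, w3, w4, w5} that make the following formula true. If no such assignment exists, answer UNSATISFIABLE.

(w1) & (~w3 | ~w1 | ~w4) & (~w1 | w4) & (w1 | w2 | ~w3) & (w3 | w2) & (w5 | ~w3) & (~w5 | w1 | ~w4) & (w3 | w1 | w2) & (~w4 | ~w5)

w1: 1, w2: 1, w3: 0, w4: 1, w5: 0

Unit clause (w1) forces w1 = 1.
Unit clause (w4) forces w4 = 1.
Unit clause (~w3) forces w3 = 0.
Unit clause (w2) forces w2 = 1.
Unit clause (~w5) forces w5 = 0.
This assignment satisfies each clause.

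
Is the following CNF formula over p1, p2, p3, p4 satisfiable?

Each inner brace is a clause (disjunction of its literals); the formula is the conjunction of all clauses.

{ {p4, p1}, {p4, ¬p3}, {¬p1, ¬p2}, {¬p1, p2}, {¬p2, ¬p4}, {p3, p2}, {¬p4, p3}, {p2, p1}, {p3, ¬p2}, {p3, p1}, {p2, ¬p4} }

Unsatisfiable

Case p4 = True:
Unit clause (¬p2) forces p2 = False.
But (p2) is also a unit clause — contradiction.
That branch fails; take p4 = False instead.
Unit clause (p1) forces p1 = True.
Unit clause (¬p3) forces p3 = False.
Unit clause (¬p2) forces p2 = False.
But (p2) is also a unit clause — contradiction.
Neither p4 = True nor p4 = False works.
No assignment satisfies every clause.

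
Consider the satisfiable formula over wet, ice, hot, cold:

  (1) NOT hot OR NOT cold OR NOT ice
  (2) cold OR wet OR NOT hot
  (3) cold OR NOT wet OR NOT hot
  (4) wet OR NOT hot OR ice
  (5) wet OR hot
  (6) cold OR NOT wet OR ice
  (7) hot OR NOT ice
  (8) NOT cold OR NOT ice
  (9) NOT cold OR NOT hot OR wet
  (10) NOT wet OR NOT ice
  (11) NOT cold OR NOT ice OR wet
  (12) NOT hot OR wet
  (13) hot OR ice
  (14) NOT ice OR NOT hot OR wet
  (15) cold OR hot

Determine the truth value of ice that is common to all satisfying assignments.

Suppose ice = true.
Unit clause (hot) forces hot = true.
Unit clause (NOT cold) forces cold = false.
Unit clause (wet) forces wet = true.
But (NOT wet) is also a unit clause — contradiction.
So every satisfying assignment has ice = False.

False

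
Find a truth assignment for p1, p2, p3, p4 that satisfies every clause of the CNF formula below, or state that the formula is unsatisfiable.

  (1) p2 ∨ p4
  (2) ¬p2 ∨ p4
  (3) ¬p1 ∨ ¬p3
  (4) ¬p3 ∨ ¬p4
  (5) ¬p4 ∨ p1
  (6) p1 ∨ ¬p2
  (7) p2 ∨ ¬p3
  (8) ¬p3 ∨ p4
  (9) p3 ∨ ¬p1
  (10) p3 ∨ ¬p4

UNSATISFIABLE

Case p2 = True:
Unit clause (p4) forces p4 = True.
Unit clause (¬p3) forces p3 = False.
But (p3) is also a unit clause — contradiction.
Undo p2 and try p2 = False.
Unit clause (p4) forces p4 = True.
Unit clause (¬p3) forces p3 = False.
But (p3) is also a unit clause — contradiction.
Both values of p2 lead to a conflict.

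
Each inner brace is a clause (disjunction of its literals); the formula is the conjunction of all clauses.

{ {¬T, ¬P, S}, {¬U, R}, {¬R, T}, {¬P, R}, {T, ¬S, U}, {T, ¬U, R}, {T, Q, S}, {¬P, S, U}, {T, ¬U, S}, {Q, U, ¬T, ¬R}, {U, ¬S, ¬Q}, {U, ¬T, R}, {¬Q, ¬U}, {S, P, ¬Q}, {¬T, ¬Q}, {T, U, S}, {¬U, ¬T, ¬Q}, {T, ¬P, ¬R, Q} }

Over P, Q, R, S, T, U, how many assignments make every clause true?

3

There are 2^6 = 64 truth assignments over (P, Q, R, S, T, U).
Split on S. With S = True, the clauses containing S are satisfied and ¬S drops from the rest; 2 of the 2^5 = 32 assignments to the other variables satisfy what remains.
With S = False, by the same count on the reduced clause set, 1 assignment works.
Total: 2 + 1 = 3.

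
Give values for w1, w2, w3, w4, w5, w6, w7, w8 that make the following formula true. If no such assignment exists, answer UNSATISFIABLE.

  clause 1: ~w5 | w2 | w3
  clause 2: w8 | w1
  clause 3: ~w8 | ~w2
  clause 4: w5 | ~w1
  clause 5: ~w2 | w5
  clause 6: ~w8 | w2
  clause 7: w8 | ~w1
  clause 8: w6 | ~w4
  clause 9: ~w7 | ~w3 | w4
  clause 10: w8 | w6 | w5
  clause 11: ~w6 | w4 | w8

UNSATISFIABLE

Try w8 = 1.
From the singleton clause (~w2), w2 = 0.
That conflicts with the unit clause (w2).
So w8 must be the other value — set w8 = 0.
From the singleton clause (w1), w1 = 1.
That conflicts with the unit clause (~w1).
Either choice for w8 ends in contradiction.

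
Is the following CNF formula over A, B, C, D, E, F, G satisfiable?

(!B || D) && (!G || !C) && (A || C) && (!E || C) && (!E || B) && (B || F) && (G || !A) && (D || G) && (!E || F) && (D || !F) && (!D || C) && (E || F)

Suppose B = true.
(D) alone gives D = true.
(C) alone gives C = true.
(!G) alone gives G = false.
(!A) alone gives A = false.
Suppose E = false.
(F) alone gives F = true.
This assignment satisfies each clause.
A satisfying assignment: A ↦ false; B ↦ true; C ↦ true; D ↦ true; E ↦ false; F ↦ true; G ↦ false.

Yes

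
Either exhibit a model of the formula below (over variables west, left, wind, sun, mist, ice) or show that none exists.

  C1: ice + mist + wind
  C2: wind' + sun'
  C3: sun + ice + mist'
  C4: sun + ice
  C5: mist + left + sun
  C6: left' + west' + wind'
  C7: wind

From the singleton clause (wind), wind = 1.
From the singleton clause (sun'), sun = 0.
From the singleton clause (ice), ice = 1.
Try mist = 1.
Try left = 1.
From the singleton clause (west'), west = 0.
This assignment satisfies each clause.

west ↦ 0, left ↦ 1, wind ↦ 1, sun ↦ 0, mist ↦ 1, ice ↦ 1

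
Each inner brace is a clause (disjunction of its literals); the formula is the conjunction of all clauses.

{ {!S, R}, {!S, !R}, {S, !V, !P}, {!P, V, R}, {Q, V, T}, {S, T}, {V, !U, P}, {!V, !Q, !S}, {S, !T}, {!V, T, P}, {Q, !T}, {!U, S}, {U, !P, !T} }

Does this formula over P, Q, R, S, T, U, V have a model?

Suppose S = false.
From the singleton clause (T), T = true.
That conflicts with the unit clause (!T).
So S must be the other value — set S = true.
From the singleton clause (R), R = true.
That conflicts with the unit clause (!R).
Either choice for S ends in contradiction.
No assignment satisfies every clause.

No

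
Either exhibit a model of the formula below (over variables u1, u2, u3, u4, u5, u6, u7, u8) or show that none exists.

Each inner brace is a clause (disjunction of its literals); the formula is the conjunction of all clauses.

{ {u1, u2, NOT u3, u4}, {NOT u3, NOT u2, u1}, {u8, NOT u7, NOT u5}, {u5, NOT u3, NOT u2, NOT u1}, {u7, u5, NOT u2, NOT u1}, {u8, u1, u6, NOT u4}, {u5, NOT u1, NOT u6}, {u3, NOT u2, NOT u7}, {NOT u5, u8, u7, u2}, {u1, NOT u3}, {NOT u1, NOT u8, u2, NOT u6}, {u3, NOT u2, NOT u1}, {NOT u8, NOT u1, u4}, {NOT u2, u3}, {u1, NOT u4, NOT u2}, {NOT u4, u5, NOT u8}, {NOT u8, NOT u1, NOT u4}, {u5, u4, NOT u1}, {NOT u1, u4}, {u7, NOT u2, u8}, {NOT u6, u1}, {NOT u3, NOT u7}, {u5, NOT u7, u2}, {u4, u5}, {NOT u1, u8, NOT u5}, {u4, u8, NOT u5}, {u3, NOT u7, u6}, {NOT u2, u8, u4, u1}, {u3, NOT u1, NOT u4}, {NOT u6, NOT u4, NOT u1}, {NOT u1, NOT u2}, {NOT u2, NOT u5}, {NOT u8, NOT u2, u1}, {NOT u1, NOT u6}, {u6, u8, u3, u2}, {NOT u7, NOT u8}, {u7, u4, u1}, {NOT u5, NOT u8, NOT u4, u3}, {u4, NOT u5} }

u1 ↦ true; u2 ↦ false; u3 ↦ true; u4 ↦ true; u5 ↦ false; u6 ↦ false; u7 ↦ false; u8 ↦ false

Try u1 = true.
From the singleton clause (u4), u4 = true.
From the singleton clause (NOT u8), u8 = false.
From the singleton clause (NOT u5), u5 = false.
From the singleton clause (NOT u6), u6 = false.
From the singleton clause (u3), u3 = true.
From the singleton clause (NOT u2), u2 = false.
From the singleton clause (NOT u7), u7 = false.
This assignment satisfies each clause.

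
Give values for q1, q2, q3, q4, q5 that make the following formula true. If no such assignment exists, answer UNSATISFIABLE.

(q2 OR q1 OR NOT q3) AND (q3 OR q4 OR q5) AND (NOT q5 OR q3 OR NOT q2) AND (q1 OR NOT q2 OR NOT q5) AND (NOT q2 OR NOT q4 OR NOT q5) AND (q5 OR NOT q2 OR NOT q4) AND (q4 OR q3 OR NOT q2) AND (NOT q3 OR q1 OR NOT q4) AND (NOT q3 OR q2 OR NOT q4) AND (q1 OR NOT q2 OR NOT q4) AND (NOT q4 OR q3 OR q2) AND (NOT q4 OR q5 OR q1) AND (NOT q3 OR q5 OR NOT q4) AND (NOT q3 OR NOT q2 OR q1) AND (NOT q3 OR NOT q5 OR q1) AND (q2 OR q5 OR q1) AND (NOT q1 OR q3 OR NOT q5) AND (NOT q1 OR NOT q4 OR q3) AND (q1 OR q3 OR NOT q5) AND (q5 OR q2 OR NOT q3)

Suppose q2 = false.
Suppose q1 = true.
Suppose q3 = true.
From the singleton clause (NOT q4), q4 = false.
From the singleton clause (q5), q5 = true.
Every clause now holds.

q1 ↦ true, q2 ↦ false, q3 ↦ true, q4 ↦ false, q5 ↦ true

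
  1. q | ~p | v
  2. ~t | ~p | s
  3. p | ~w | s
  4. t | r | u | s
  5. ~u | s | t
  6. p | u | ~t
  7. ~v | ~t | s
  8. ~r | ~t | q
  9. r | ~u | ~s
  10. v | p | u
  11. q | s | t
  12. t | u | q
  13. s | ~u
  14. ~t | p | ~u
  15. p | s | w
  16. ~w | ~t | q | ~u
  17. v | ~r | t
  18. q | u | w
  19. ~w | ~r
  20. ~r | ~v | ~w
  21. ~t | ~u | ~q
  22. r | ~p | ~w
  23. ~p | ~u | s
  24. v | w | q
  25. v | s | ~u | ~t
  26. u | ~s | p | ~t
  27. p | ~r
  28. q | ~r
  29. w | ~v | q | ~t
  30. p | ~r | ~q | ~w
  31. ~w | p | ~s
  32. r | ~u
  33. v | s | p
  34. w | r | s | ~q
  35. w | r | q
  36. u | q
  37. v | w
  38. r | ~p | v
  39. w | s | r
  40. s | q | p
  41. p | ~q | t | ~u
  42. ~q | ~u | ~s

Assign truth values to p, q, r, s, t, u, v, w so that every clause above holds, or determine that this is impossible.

p=1, q=1, r=1, s=0, t=0, u=0, v=1, w=0

Branch on s: set s = 0.
From the singleton clause (~u), u = 0.
From the singleton clause (q), q = 1.
Branch on t: set t = 0.
From the singleton clause (r), r = 1.
From the singleton clause (v), v = 1.
From the singleton clause (~w), w = 0.
From the singleton clause (p), p = 1.
Every clause now holds.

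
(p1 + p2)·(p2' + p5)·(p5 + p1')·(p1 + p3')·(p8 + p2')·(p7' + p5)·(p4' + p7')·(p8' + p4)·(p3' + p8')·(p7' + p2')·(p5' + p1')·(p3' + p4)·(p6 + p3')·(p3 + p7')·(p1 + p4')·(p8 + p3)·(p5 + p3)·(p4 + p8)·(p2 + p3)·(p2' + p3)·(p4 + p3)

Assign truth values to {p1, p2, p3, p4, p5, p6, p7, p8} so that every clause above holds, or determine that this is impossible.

Try p1 = 1.
The clause (p5) is unit, so p5 = 1.
But (p5') is also a unit clause — contradiction.
Backtrack on p1: now try p1 = 0.
The clause (p2) is unit, so p2 = 1.
The clause (p5) is unit, so p5 = 1.
The clause (p3') is unit, so p3 = 0.
But (p3) is also a unit clause — contradiction.
Either choice for p1 ends in contradiction.

UNSATISFIABLE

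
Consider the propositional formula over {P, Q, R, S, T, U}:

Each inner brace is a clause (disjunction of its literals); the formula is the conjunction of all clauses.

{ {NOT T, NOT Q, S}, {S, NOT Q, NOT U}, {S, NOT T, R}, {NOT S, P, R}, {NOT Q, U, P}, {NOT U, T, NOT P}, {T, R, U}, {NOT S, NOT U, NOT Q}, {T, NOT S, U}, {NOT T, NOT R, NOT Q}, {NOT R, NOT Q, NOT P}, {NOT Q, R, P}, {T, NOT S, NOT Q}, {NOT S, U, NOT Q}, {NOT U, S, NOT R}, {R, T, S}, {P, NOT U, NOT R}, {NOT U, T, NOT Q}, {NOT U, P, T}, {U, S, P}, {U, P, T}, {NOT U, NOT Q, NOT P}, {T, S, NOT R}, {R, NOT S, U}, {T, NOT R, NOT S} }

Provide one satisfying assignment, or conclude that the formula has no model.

P ↦ false,  Q ↦ false,  R ↦ true,  S ↦ true,  T ↦ true,  U ↦ false

Branch on T: set T = true.
Branch on Q: set Q = false.
Branch on S: set S = true.
Branch on P: set P = false.
(R) alone gives R = true.
(NOT U) alone gives U = false.
All clauses are satisfied.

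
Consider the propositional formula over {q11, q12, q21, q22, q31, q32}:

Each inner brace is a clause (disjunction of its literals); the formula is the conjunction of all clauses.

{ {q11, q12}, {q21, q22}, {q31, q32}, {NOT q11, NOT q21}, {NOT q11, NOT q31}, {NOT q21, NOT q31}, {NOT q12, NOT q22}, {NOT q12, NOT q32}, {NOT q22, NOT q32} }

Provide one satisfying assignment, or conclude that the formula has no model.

Suppose q11 = true.
From the singleton clause (NOT q21), q21 = false.
From the singleton clause (q22), q22 = true.
From the singleton clause (NOT q31), q31 = false.
From the singleton clause (q32), q32 = true.
Now (NOT q32) is unsatisfied and unit — conflict.
Undo q11 and try q11 = false.
From the singleton clause (q12), q12 = true.
From the singleton clause (NOT q22), q22 = false.
From the singleton clause (q21), q21 = true.
From the singleton clause (NOT q31), q31 = false.
From the singleton clause (q32), q32 = true.
Now (NOT q32) is unsatisfied and unit — conflict.
Either choice for q11 ends in contradiction.

UNSATISFIABLE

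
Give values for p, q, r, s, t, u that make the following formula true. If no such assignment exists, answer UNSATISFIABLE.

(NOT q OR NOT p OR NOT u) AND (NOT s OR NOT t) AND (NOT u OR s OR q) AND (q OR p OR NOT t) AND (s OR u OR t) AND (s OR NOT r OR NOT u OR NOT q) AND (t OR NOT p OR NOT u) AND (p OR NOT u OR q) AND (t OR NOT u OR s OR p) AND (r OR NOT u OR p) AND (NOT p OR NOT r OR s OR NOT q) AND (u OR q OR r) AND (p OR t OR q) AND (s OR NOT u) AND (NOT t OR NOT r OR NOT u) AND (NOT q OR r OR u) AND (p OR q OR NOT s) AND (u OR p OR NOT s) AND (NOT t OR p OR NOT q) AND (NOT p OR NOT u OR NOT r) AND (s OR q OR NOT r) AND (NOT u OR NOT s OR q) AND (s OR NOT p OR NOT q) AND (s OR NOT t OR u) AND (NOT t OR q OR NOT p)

p ↦ true,  q ↦ true,  r ↦ true,  s ↦ true,  t ↦ false,  u ↦ false

Try s = true.
The clause (NOT t) is unit, so t = false.
Try p = true.
The clause (NOT u) is unit, so u = false.
Try q = true.
The clause (r) is unit, so r = true.
This assignment satisfies each clause.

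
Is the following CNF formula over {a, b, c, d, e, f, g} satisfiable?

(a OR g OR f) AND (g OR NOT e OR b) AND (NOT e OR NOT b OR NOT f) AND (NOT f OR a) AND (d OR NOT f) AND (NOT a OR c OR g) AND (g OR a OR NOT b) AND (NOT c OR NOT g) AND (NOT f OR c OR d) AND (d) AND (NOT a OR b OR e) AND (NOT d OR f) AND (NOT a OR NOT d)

No, unsatisfiable

(d) alone gives d = true.
(f) alone gives f = true.
(a) alone gives a = true.
Now (NOT a) is unsatisfied and unit — conflict.
No assignment satisfies every clause.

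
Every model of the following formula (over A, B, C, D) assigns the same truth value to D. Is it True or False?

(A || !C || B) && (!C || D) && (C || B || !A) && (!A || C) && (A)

True

Suppose D = false.
Unit clause (!C) forces C = false.
Unit clause (!A) forces A = false.
That conflicts with the unit clause (A).
So every satisfying assignment has D = True.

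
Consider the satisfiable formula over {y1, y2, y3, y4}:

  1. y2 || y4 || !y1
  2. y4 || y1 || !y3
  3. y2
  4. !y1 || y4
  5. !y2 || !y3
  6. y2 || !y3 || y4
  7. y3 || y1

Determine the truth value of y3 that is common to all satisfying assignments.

False

Suppose y3 = true.
(y2) alone gives y2 = true.
Now (!y2) is unsatisfied and unit — conflict.
So every satisfying assignment has y3 = False.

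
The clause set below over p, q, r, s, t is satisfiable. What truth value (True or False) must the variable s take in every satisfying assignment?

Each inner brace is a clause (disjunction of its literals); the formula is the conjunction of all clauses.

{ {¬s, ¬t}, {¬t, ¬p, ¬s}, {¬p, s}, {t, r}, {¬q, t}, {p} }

Suppose s = False.
The clause (¬p) is unit, so p = False.
Now (p) is unsatisfied and unit — conflict.
So every satisfying assignment has s = True.

True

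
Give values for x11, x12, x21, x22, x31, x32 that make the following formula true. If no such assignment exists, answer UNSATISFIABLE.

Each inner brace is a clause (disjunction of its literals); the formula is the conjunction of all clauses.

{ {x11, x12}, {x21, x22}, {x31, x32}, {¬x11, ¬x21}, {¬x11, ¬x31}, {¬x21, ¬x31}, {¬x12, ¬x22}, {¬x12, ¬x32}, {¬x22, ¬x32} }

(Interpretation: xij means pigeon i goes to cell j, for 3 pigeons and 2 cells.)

UNSATISFIABLE

Branch on x11: set x11 = True.
The clause (¬x21) is unit, so x21 = False.
The clause (x22) is unit, so x22 = True.
The clause (¬x31) is unit, so x31 = False.
The clause (x32) is unit, so x32 = True.
Now (¬x32) is unsatisfied and unit — conflict.
That branch fails; take x11 = False instead.
The clause (x12) is unit, so x12 = True.
The clause (¬x22) is unit, so x22 = False.
The clause (x21) is unit, so x21 = True.
The clause (¬x31) is unit, so x31 = False.
The clause (x32) is unit, so x32 = True.
Now (¬x32) is unsatisfied and unit — conflict.
Neither x11 = True nor x11 = False works.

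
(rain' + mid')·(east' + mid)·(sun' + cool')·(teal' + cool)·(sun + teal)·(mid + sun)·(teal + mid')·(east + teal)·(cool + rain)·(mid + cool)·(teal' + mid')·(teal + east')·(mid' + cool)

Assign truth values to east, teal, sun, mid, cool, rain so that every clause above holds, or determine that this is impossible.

Branch on rain: set rain = 0.
Unit clause (cool) forces cool = 1.
Unit clause (sun') forces sun = 0.
Unit clause (teal) forces teal = 1.
Unit clause (mid) forces mid = 1.
But (mid') is also a unit clause — contradiction.
Undo rain and try rain = 1.
Unit clause (mid') forces mid = 0.
Unit clause (east') forces east = 0.
Unit clause (sun) forces sun = 1.
Unit clause (cool') forces cool = 0.
But (cool) is also a unit clause — contradiction.
Neither rain = 1 nor rain = 0 works.

UNSATISFIABLE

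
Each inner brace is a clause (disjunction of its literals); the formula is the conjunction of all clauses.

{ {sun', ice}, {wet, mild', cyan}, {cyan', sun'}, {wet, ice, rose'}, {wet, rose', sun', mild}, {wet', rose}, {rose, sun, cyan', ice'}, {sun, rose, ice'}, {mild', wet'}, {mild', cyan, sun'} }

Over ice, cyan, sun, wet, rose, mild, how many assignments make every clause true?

There are 2^6 = 64 truth assignments over (ice, cyan, sun, wet, rose, mild).
Split on sun. With sun = 1, the clauses containing sun are satisfied and sun' drops from the rest; 2 of the 2^5 = 32 assignments to the other variables satisfy what remains.
With sun = 0, by the same count on the reduced clause set, 10 assignments work.
(One model: ice=F, cyan=F, sun=F, wet=F, rose=F, mild=F.)
Total: 2 + 10 = 12.

12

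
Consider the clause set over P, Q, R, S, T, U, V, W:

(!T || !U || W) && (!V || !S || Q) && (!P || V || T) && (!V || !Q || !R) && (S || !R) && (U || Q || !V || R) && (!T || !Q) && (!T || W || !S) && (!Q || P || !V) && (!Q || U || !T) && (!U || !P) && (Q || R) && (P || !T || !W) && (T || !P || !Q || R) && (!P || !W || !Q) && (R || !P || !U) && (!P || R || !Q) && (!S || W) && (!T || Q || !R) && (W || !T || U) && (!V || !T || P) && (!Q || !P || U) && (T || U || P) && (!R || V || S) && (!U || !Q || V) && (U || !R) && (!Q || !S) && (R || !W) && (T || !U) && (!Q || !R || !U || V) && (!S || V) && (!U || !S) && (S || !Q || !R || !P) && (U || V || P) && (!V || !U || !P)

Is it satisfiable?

Case S = true:
The clause (W) is unit, so W = true.
The clause (!Q) is unit, so Q = false.
The clause (!V) is unit, so V = false.
That conflicts with the unit clause (V).
That branch fails; take S = false instead.
The clause (!R) is unit, so R = false.
The clause (Q) is unit, so Q = true.
The clause (!T) is unit, so T = false.
The clause (!P) is unit, so P = false.
The clause (!V) is unit, so V = false.
The clause (U) is unit, so U = true.
That conflicts with the unit clause (!U).
Both values of S lead to a conflict.
No assignment satisfies every clause.

No, unsatisfiable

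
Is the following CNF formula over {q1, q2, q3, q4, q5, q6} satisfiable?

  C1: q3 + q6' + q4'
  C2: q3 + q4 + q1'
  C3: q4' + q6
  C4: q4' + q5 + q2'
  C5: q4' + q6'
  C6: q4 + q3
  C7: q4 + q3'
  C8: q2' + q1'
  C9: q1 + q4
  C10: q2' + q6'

No, unsatisfiable

Case q4 = 0:
The clause (q3) is unit, so q3 = 1.
But (q3') is also a unit clause — contradiction.
Backtrack on q4: now try q4 = 1.
The clause (q6) is unit, so q6 = 1.
But (q6') is also a unit clause — contradiction.
Neither q4 = 1 nor q4 = 0 works.
No assignment satisfies every clause.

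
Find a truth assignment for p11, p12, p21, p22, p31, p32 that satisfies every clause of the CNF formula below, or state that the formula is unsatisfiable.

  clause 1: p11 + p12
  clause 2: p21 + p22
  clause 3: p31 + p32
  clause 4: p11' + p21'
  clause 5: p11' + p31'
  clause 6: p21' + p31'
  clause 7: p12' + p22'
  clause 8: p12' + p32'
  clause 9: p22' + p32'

Try p11 = 1.
Unit clause (p21') forces p21 = 0.
Unit clause (p22) forces p22 = 1.
Unit clause (p31') forces p31 = 0.
Unit clause (p32) forces p32 = 1.
But (p32') is also a unit clause — contradiction.
So p11 must be the other value — set p11 = 0.
Unit clause (p12) forces p12 = 1.
Unit clause (p22') forces p22 = 0.
Unit clause (p21) forces p21 = 1.
Unit clause (p31') forces p31 = 0.
Unit clause (p32) forces p32 = 1.
But (p32') is also a unit clause — contradiction.
Both values of p11 lead to a conflict.

UNSATISFIABLE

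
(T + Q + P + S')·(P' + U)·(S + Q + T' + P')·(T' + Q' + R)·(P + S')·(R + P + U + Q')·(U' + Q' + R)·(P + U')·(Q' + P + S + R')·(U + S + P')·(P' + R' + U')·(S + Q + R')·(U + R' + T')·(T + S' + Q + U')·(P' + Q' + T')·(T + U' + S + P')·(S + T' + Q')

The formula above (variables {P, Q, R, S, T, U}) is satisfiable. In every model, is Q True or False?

False

Suppose Q = 1.
Branch on P: set P = 0.
(S') alone gives S = 0.
(U') alone gives U = 0.
(R) alone gives R = 1.
But (R') is also a unit clause — contradiction.
That branch fails; take P = 1 instead.
(U) alone gives U = 1.
(R) alone gives R = 1.
But (R') is also a unit clause — contradiction.
Both values of P lead to a conflict.
So every satisfying assignment has Q = False.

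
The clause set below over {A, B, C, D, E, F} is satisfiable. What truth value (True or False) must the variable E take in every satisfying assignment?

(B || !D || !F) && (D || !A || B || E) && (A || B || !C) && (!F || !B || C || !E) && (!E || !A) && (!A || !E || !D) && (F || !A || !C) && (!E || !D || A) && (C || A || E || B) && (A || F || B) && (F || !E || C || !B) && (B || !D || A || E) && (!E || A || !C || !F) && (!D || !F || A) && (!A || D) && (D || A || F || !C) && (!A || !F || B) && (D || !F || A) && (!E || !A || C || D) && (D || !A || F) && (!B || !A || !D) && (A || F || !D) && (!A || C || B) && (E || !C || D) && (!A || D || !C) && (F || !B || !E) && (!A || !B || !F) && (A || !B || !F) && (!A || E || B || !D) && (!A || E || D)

Suppose E = true.
(!A) alone gives A = false.
(!D) alone gives D = false.
(!F) alone gives F = false.
(B) alone gives B = true.
That conflicts with the unit clause (!B).
So every satisfying assignment has E = False.

False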